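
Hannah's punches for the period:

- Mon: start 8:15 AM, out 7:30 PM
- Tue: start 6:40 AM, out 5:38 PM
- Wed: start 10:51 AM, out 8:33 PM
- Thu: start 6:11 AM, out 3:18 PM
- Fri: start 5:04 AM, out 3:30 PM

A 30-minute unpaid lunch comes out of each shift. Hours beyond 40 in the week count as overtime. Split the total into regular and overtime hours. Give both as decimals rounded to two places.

Mon: 8:15 AM–7:30 PM = 11 h 15 min; less 30 min break → 10 h 45 min
Tue: 6:40 AM–5:38 PM = 10 h 58 min; less 30 min break → 10 h 28 min
Wed: 10:51 AM–8:33 PM = 9 h 42 min; less 30 min break → 9 h 12 min
Thu: 6:11 AM–3:18 PM = 9 h 7 min; less 30 min break → 8 h 37 min
Fri: 5:04 AM–3:30 PM = 10 h 26 min; less 30 min break → 9 h 56 min
Total worked: 48 h 58 min = 48.97 h.
Threshold 40 h → overtime 8 h 58 min, regular 40 h 0 min.

Regular 40.00 hours, overtime 8.97 hours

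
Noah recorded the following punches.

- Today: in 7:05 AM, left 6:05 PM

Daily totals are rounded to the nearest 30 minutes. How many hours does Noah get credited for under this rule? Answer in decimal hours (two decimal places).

Today: 7:05 AM–6:05 PM = 11 h 0 min → rounds to 11 h 0 min

11.00 hours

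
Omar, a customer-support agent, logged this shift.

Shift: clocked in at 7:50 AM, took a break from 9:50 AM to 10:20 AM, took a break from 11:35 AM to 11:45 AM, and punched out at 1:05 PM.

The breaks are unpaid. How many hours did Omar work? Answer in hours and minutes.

Shift: 7:50 AM–1:05 PM = 5 h 15 min; less 40 min break → 4 h 35 min

4 h 35 min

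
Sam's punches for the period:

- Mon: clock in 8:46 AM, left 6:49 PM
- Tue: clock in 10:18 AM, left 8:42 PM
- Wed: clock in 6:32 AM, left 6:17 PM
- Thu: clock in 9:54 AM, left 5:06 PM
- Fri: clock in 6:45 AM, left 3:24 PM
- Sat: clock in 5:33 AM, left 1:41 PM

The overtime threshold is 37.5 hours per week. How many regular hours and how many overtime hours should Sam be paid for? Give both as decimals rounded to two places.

Mon: 8:46 AM–6:49 PM = 10 h 3 min
Tue: 10:18 AM–8:42 PM = 10 h 24 min
Wed: 6:32 AM–6:17 PM = 11 h 45 min
Thu: 9:54 AM–5:06 PM = 7 h 12 min
Fri: 6:45 AM–3:24 PM = 8 h 39 min
Sat: 5:33 AM–1:41 PM = 8 h 8 min
Total worked: 56 h 11 min = 56.18 h.
Threshold 37.5 h → overtime 18 h 41 min, regular 37 h 30 min.

Regular 37.50 hours, overtime 18.68 hours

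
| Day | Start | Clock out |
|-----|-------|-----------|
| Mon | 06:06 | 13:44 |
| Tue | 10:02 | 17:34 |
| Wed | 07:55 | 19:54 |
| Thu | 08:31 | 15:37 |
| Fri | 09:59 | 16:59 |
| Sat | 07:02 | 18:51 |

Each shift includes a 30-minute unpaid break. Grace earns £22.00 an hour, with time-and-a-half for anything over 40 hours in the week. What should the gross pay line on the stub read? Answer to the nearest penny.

Mon: 06:06–13:44 = 7 h 38 min; less 30 min break → 7 h 8 min
Tue: 10:02–17:34 = 7 h 32 min; less 30 min break → 7 h 2 min
Wed: 07:55–19:54 = 11 h 59 min; less 30 min break → 11 h 29 min
Thu: 08:31–15:37 = 7 h 6 min; less 30 min break → 6 h 36 min
Fri: 09:59–16:59 = 7 h 0 min; less 30 min break → 6 h 30 min
Sat: 07:02–18:51 = 11 h 49 min; less 30 min break → 11 h 19 min
Total worked: 50 h 4 min = 3004 min.
Regular 40 h 0 min = 2400 min at £22.00/h; overtime 10 h 4 min = 604 min at £33.00/h.
Pay = (2400 × £22.00 + 604 × £33.00) ÷ 60 = £1212.20.

£1212.20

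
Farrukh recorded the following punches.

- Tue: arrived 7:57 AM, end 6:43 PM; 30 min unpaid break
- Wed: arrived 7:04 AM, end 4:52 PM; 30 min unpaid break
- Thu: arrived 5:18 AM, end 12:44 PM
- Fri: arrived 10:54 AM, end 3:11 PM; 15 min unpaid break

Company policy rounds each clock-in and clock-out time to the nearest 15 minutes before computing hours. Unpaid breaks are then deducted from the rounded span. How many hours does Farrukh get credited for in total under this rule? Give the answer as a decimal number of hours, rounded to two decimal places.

31.00 hours

Tue: in 7:57 AM→8:00 AM, out 6:43 PM→6:45 PM; 10 h 45 min − 30 min = 10 h 15 min
Wed: in 7:04 AM→7:00 AM, out 4:52 PM→4:45 PM; 9 h 45 min − 30 min = 9 h 15 min
Thu: in 5:18 AM→5:15 AM, out 12:44 PM→12:45 PM; 7 h 30 min
Fri: in 10:54 AM→11:00 AM, out 3:11 PM→3:15 PM; 4 h 15 min − 15 min = 4 h 0 min
Total credited: 31 h 0 min.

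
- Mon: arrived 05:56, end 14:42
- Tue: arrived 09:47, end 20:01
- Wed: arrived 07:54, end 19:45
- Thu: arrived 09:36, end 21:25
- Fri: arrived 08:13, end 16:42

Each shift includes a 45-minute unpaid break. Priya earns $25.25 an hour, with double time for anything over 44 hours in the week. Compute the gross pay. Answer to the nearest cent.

Mon: 05:56–14:42 = 8 h 46 min; less 45 min break → 8 h 1 min
Tue: 09:47–20:01 = 10 h 14 min; less 45 min break → 9 h 29 min
Wed: 07:54–19:45 = 11 h 51 min; less 45 min break → 11 h 6 min
Thu: 09:36–21:25 = 11 h 49 min; less 45 min break → 11 h 4 min
Fri: 08:13–16:42 = 8 h 29 min; less 45 min break → 7 h 44 min
Total worked: 47 h 24 min = 2844 min.
Regular 44 h 0 min = 2640 min at $25.25/h; overtime 3 h 24 min = 204 min at $50.50/h.
Pay = (2640 × $25.25 + 204 × $50.50) ÷ 60 = $1282.70.

$1282.70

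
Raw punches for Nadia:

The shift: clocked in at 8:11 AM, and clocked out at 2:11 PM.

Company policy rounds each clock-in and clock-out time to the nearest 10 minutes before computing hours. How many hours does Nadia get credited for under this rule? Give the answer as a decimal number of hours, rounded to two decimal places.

The shift: in 8:11 AM→8:10 AM, out 2:11 PM→2:10 PM; 6 h 0 min

6.00 hours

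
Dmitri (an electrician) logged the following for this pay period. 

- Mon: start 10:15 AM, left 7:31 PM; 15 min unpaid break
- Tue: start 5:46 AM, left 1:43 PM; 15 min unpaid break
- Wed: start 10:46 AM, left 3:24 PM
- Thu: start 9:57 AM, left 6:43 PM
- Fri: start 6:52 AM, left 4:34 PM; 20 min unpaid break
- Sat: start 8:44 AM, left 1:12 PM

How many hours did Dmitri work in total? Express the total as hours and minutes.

43 h 57 min

Mon: 10:15 AM–7:31 PM = 9 h 16 min; less 15 min break → 9 h 1 min
Tue: 5:46 AM–1:43 PM = 7 h 57 min; less 15 min break → 7 h 42 min
Wed: 10:46 AM–3:24 PM = 4 h 38 min
Thu: 9:57 AM–6:43 PM = 8 h 46 min
Fri: 6:52 AM–4:34 PM = 9 h 42 min; less 20 min break → 9 h 22 min
Sat: 8:44 AM–1:12 PM = 4 h 28 min
Total: 9 h 1 min + 7 h 42 min + 4 h 38 min + 8 h 46 min + 9 h 22 min + 4 h 28 min = 43 h 57 min.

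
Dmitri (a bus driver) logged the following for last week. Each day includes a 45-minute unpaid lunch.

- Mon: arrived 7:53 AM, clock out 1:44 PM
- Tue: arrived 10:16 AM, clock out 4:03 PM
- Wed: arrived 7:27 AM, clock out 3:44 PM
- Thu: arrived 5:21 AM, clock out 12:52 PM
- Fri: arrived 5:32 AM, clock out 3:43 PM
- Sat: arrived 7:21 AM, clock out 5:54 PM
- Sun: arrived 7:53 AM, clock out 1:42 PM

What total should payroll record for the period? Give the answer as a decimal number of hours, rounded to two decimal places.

48.73 hours

Mon: 7:53 AM–1:44 PM = 5 h 51 min; less 45 min break → 5 h 6 min
Tue: 10:16 AM–4:03 PM = 5 h 47 min; less 45 min break → 5 h 2 min
Wed: 7:27 AM–3:44 PM = 8 h 17 min; less 45 min break → 7 h 32 min
Thu: 5:21 AM–12:52 PM = 7 h 31 min; less 45 min break → 6 h 46 min
Fri: 5:32 AM–3:43 PM = 10 h 11 min; less 45 min break → 9 h 26 min
Sat: 7:21 AM–5:54 PM = 10 h 33 min; less 45 min break → 9 h 48 min
Sun: 7:53 AM–1:42 PM = 5 h 49 min; less 45 min break → 5 h 4 min
Total: 5 h 6 min + 5 h 2 min + 7 h 32 min + 6 h 46 min + 9 h 26 min + 9 h 48 min + 5 h 4 min = 48 h 44 min.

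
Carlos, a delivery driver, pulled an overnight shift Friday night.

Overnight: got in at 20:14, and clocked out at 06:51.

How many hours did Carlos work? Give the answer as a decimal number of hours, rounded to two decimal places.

10.62 hours

Overnight: 20:14 → midnight = 3 h 46 min; midnight → 06:51 = 6 h 51 min; span 10 h 37 min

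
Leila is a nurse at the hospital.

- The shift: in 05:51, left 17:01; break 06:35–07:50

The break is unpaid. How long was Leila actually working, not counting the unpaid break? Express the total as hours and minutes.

9 h 55 min

The shift: 05:51–17:01 = 11 h 10 min; less 75 min break → 9 h 55 min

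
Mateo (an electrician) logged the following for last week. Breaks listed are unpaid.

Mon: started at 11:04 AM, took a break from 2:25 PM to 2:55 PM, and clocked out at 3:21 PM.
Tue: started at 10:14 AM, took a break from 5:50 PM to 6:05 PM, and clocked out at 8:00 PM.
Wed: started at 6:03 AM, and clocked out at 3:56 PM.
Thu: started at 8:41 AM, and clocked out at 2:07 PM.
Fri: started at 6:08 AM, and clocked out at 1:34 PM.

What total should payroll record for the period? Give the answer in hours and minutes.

36 h 3 min

Mon: 11:04 AM–3:21 PM = 4 h 17 min; less 30 min break → 3 h 47 min
Tue: 10:14 AM–8:00 PM = 9 h 46 min; less 15 min break → 9 h 31 min
Wed: 6:03 AM–3:56 PM = 9 h 53 min
Thu: 8:41 AM–2:07 PM = 5 h 26 min
Fri: 6:08 AM–1:34 PM = 7 h 26 min
Total: 3 h 47 min + 9 h 31 min + 9 h 53 min + 5 h 26 min + 7 h 26 min = 36 h 3 min.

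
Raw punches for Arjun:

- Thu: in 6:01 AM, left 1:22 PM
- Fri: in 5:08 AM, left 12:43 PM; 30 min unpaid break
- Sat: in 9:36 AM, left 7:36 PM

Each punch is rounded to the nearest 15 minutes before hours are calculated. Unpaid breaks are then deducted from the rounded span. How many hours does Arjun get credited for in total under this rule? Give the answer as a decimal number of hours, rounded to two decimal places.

24.25 hours

Thu: in 6:01 AM→6:00 AM, out 1:22 PM→1:15 PM; 7 h 15 min
Fri: in 5:08 AM→5:15 AM, out 12:43 PM→12:45 PM; 7 h 30 min − 30 min = 7 h 0 min
Sat: in 9:36 AM→9:30 AM, out 7:36 PM→7:30 PM; 10 h 0 min
Total credited: 24 h 15 min.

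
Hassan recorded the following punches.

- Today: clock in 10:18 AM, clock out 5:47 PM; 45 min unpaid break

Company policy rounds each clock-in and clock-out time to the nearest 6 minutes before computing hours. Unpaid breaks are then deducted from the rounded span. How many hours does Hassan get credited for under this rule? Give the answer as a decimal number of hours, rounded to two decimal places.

Today: in 10:18 AM→10:18 AM, out 5:47 PM→5:48 PM; 7 h 30 min − 45 min = 6 h 45 min

6.75 hours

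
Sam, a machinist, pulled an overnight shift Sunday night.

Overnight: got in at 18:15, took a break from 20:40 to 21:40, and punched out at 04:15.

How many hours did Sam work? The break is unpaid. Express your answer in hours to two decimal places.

9.00 hours

Overnight: 18:15 → midnight = 5 h 45 min; midnight → 04:15 = 4 h 15 min; span 10 h 0 min; less 60 min break → 9 h 0 min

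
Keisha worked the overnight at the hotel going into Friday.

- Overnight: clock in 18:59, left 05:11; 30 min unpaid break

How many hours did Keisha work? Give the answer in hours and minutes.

Overnight: 18:59 → midnight = 5 h 1 min; midnight → 05:11 = 5 h 11 min; span 10 h 12 min; less 30 min break → 9 h 42 min

9 h 42 min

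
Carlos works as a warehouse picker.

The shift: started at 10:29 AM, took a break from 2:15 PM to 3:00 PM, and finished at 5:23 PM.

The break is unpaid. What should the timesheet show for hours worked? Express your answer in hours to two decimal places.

The shift: 10:29 AM–5:23 PM = 6 h 54 min; less 45 min break → 6 h 9 min

6.15 hours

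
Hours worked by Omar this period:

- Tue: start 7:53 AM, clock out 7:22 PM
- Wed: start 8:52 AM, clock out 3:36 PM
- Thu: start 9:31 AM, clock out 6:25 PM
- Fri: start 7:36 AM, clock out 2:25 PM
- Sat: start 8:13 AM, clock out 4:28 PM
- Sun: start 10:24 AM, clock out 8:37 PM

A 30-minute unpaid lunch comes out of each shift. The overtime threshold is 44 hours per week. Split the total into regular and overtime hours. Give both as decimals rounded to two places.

Tue: 7:53 AM–7:22 PM = 11 h 29 min; less 30 min break → 10 h 59 min
Wed: 8:52 AM–3:36 PM = 6 h 44 min; less 30 min break → 6 h 14 min
Thu: 9:31 AM–6:25 PM = 8 h 54 min; less 30 min break → 8 h 24 min
Fri: 7:36 AM–2:25 PM = 6 h 49 min; less 30 min break → 6 h 19 min
Sat: 8:13 AM–4:28 PM = 8 h 15 min; less 30 min break → 7 h 45 min
Sun: 10:24 AM–8:37 PM = 10 h 13 min; less 30 min break → 9 h 43 min
Total worked: 49 h 24 min = 49.40 h.
Threshold 44 h → overtime 5 h 24 min, regular 44 h 0 min.

Regular 44.00 hours, overtime 5.40 hours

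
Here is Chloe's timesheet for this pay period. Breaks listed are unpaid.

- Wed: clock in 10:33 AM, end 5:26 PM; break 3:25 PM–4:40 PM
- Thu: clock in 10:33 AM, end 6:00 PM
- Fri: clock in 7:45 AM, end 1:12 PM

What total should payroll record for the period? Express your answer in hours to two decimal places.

Wed: 10:33 AM–5:26 PM = 6 h 53 min; less 75 min break → 5 h 38 min
Thu: 10:33 AM–6:00 PM = 7 h 27 min
Fri: 7:45 AM–1:12 PM = 5 h 27 min
Total: 5 h 38 min + 7 h 27 min + 5 h 27 min = 18 h 32 min.

18.53 hours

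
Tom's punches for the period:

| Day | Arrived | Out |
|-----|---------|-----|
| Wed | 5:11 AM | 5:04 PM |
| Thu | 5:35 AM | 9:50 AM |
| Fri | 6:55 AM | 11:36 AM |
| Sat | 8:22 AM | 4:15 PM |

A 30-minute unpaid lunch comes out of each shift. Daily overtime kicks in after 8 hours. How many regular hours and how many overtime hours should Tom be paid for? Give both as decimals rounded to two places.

Regular 23.32 hours, overtime 3.38 hours

Wed: 5:11 AM–5:04 PM = 11 h 53 min; less 30 min break → 11 h 23 min
Thu: 5:35 AM–9:50 AM = 4 h 15 min; less 30 min break → 3 h 45 min
Fri: 6:55 AM–11:36 AM = 4 h 41 min; less 30 min break → 4 h 11 min
Sat: 8:22 AM–4:15 PM = 7 h 53 min; less 30 min break → 7 h 23 min
Wed reg 8 h 0 min / OT 3 h 23 min; Thu reg 3 h 45 min / OT 0 h 0 min; Fri reg 4 h 11 min / OT 0 h 0 min; Sat reg 7 h 23 min / OT 0 h 0 min.
Totals: regular 23 h 19 min, overtime 3 h 23 min.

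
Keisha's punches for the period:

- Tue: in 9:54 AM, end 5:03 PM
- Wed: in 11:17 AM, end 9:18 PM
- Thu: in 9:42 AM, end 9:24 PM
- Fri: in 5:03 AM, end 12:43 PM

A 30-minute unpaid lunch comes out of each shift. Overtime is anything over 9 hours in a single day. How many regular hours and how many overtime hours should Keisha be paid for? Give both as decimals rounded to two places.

Tue: 9:54 AM–5:03 PM = 7 h 9 min; less 30 min break → 6 h 39 min
Wed: 11:17 AM–9:18 PM = 10 h 1 min; less 30 min break → 9 h 31 min
Thu: 9:42 AM–9:24 PM = 11 h 42 min; less 30 min break → 11 h 12 min
Fri: 5:03 AM–12:43 PM = 7 h 40 min; less 30 min break → 7 h 10 min
Tue reg 6 h 39 min / OT 0 h 0 min; Wed reg 9 h 0 min / OT 0 h 31 min; Thu reg 9 h 0 min / OT 2 h 12 min; Fri reg 7 h 10 min / OT 0 h 0 min.
Totals: regular 31 h 49 min, overtime 2 h 43 min.

Regular 31.82 hours, overtime 2.72 hours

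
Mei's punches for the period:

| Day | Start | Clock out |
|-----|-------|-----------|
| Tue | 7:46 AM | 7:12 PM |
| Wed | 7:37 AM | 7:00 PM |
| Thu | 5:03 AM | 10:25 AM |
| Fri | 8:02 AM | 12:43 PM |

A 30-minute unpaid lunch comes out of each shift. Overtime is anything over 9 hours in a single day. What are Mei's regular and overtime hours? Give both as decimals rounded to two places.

Tue: 7:46 AM–7:12 PM = 11 h 26 min; less 30 min break → 10 h 56 min
Wed: 7:37 AM–7:00 PM = 11 h 23 min; less 30 min break → 10 h 53 min
Thu: 5:03 AM–10:25 AM = 5 h 22 min; less 30 min break → 4 h 52 min
Fri: 8:02 AM–12:43 PM = 4 h 41 min; less 30 min break → 4 h 11 min
Tue reg 9 h 0 min / OT 1 h 56 min; Wed reg 9 h 0 min / OT 1 h 53 min; Thu reg 4 h 52 min / OT 0 h 0 min; Fri reg 4 h 11 min / OT 0 h 0 min.
Totals: regular 27 h 3 min, overtime 3 h 49 min.

Regular 27.05 hours, overtime 3.82 hours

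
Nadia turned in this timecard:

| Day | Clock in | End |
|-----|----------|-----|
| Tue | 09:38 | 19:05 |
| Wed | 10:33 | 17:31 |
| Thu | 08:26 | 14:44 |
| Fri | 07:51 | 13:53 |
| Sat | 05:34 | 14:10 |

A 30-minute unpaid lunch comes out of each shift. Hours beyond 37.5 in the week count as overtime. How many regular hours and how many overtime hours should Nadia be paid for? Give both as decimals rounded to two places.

Tue: 09:38–19:05 = 9 h 27 min; less 30 min break → 8 h 57 min
Wed: 10:33–17:31 = 6 h 58 min; less 30 min break → 6 h 28 min
Thu: 08:26–14:44 = 6 h 18 min; less 30 min break → 5 h 48 min
Fri: 07:51–13:53 = 6 h 2 min; less 30 min break → 5 h 32 min
Sat: 05:34–14:10 = 8 h 36 min; less 30 min break → 8 h 6 min
Total worked: 34 h 51 min = 34.85 h.
Threshold 37.5 h → overtime 0 h 0 min, regular 34 h 51 min.

Regular 34.85 hours, overtime 0.00 hours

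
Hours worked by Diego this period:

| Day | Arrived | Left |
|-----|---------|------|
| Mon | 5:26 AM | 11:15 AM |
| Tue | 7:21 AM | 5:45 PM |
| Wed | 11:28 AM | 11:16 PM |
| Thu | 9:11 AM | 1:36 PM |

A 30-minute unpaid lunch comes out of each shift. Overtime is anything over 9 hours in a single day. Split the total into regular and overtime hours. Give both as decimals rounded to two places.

Mon: 5:26 AM–11:15 AM = 5 h 49 min; less 30 min break → 5 h 19 min
Tue: 7:21 AM–5:45 PM = 10 h 24 min; less 30 min break → 9 h 54 min
Wed: 11:28 AM–11:16 PM = 11 h 48 min; less 30 min break → 11 h 18 min
Thu: 9:11 AM–1:36 PM = 4 h 25 min; less 30 min break → 3 h 55 min
Mon reg 5 h 19 min / OT 0 h 0 min; Tue reg 9 h 0 min / OT 0 h 54 min; Wed reg 9 h 0 min / OT 2 h 18 min; Thu reg 3 h 55 min / OT 0 h 0 min.
Totals: regular 27 h 14 min, overtime 3 h 12 min.

Regular 27.23 hours, overtime 3.20 hours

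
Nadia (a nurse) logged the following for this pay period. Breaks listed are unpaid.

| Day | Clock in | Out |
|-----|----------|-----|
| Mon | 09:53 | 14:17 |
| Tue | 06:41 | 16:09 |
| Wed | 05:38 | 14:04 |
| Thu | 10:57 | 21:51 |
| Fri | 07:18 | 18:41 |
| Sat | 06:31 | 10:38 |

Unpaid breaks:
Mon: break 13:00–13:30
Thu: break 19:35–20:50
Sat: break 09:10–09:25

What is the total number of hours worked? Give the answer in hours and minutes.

46 h 42 min

Mon: 09:53–14:17 = 4 h 24 min; less 30 min break → 3 h 54 min
Tue: 06:41–16:09 = 9 h 28 min
Wed: 05:38–14:04 = 8 h 26 min
Thu: 10:57–21:51 = 10 h 54 min; less 75 min break → 9 h 39 min
Fri: 07:18–18:41 = 11 h 23 min
Sat: 06:31–10:38 = 4 h 7 min; less 15 min break → 3 h 52 min
Total: 3 h 54 min + 9 h 28 min + 8 h 26 min + 9 h 39 min + 11 h 23 min + 3 h 52 min = 46 h 42 min.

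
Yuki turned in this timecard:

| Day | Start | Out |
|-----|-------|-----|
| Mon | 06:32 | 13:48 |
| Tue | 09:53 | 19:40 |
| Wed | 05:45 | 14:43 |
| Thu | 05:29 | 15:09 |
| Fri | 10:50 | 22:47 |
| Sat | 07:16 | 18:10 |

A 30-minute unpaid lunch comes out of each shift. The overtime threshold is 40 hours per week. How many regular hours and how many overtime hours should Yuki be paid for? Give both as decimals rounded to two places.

Mon: 06:32–13:48 = 7 h 16 min; less 30 min break → 6 h 46 min
Tue: 09:53–19:40 = 9 h 47 min; less 30 min break → 9 h 17 min
Wed: 05:45–14:43 = 8 h 58 min; less 30 min break → 8 h 28 min
Thu: 05:29–15:09 = 9 h 40 min; less 30 min break → 9 h 10 min
Fri: 10:50–22:47 = 11 h 57 min; less 30 min break → 11 h 27 min
Sat: 07:16–18:10 = 10 h 54 min; less 30 min break → 10 h 24 min
Total worked: 55 h 32 min = 55.53 h.
Threshold 40 h → overtime 15 h 32 min, regular 40 h 0 min.

Regular 40.00 hours, overtime 15.53 hours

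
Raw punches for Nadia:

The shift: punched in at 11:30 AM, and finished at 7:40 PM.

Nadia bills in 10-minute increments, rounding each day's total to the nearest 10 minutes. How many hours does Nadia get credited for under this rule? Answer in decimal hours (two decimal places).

8.17 hours

The shift: 11:30 AM–7:40 PM = 8 h 10 min → rounds to 8 h 10 min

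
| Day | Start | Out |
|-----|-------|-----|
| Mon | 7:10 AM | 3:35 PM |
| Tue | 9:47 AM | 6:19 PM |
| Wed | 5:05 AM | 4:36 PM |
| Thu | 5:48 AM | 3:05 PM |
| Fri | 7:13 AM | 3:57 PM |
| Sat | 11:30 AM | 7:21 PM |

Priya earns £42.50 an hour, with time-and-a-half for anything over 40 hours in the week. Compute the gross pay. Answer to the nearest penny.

£2613.75

Mon: 7:10 AM–3:35 PM = 8 h 25 min
Tue: 9:47 AM–6:19 PM = 8 h 32 min
Wed: 5:05 AM–4:36 PM = 11 h 31 min
Thu: 5:48 AM–3:05 PM = 9 h 17 min
Fri: 7:13 AM–3:57 PM = 8 h 44 min
Sat: 11:30 AM–7:21 PM = 7 h 51 min
Total worked: 54 h 20 min = 3260 min.
Regular 40 h 0 min = 2400 min at £42.50/h; overtime 14 h 20 min = 860 min at £63.75/h.
Pay = (2400 × £42.50 + 860 × £63.75) ÷ 60 = £2613.75.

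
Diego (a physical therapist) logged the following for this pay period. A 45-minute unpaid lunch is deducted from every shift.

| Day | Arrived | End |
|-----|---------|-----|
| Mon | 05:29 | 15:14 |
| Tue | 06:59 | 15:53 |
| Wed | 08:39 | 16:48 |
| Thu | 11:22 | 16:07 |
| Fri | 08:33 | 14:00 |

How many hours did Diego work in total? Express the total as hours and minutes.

33 h 15 min

Mon: 05:29–15:14 = 9 h 45 min; less 45 min break → 9 h 0 min
Tue: 06:59–15:53 = 8 h 54 min; less 45 min break → 8 h 9 min
Wed: 08:39–16:48 = 8 h 9 min; less 45 min break → 7 h 24 min
Thu: 11:22–16:07 = 4 h 45 min; less 45 min break → 4 h 0 min
Fri: 08:33–14:00 = 5 h 27 min; less 45 min break → 4 h 42 min
Total: 9 h 0 min + 8 h 9 min + 7 h 24 min + 4 h 0 min + 4 h 42 min = 33 h 15 min.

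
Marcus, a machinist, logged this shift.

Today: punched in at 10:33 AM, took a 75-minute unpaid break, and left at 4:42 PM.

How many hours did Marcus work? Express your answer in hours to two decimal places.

Today: 10:33 AM–4:42 PM = 6 h 9 min; less 75 min break → 4 h 54 min

4.90 hours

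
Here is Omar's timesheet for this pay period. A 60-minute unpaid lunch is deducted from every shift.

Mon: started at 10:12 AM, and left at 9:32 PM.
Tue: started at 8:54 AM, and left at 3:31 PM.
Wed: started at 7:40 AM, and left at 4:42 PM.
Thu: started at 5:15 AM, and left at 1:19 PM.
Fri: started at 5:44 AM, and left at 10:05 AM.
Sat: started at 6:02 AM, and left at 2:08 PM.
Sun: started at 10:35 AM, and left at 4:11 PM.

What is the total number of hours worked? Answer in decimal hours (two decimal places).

Mon: 10:12 AM–9:32 PM = 11 h 20 min; less 60 min break → 10 h 20 min
Tue: 8:54 AM–3:31 PM = 6 h 37 min; less 60 min break → 5 h 37 min
Wed: 7:40 AM–4:42 PM = 9 h 2 min; less 60 min break → 8 h 2 min
Thu: 5:15 AM–1:19 PM = 8 h 4 min; less 60 min break → 7 h 4 min
Fri: 5:44 AM–10:05 AM = 4 h 21 min; less 60 min break → 3 h 21 min
Sat: 6:02 AM–2:08 PM = 8 h 6 min; less 60 min break → 7 h 6 min
Sun: 10:35 AM–4:11 PM = 5 h 36 min; less 60 min break → 4 h 36 min
Total: 10 h 20 min + 5 h 37 min + 8 h 2 min + 7 h 4 min + 3 h 21 min + 7 h 6 min + 4 h 36 min = 46 h 6 min.

46.10 hours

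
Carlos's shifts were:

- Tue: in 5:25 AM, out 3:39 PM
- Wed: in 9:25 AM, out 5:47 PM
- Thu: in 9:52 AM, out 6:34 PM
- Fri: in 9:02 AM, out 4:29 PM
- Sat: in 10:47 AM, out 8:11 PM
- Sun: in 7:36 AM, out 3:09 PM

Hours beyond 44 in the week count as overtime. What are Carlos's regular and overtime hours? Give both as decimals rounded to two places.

Regular 44.00 hours, overtime 7.70 hours

Tue: 5:25 AM–3:39 PM = 10 h 14 min
Wed: 9:25 AM–5:47 PM = 8 h 22 min
Thu: 9:52 AM–6:34 PM = 8 h 42 min
Fri: 9:02 AM–4:29 PM = 7 h 27 min
Sat: 10:47 AM–8:11 PM = 9 h 24 min
Sun: 7:36 AM–3:09 PM = 7 h 33 min
Total worked: 51 h 42 min = 51.70 h.
Threshold 44 h → overtime 7 h 42 min, regular 44 h 0 min.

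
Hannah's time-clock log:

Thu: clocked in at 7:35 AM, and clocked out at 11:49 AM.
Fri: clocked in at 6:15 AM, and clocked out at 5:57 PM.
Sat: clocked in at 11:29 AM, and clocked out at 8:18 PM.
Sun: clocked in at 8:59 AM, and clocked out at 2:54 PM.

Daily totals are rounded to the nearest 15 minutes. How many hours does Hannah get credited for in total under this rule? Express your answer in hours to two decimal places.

Thu: 7:35 AM–11:49 AM = 4 h 14 min → rounds to 4 h 15 min
Fri: 6:15 AM–5:57 PM = 11 h 42 min → rounds to 11 h 45 min
Sat: 11:29 AM–8:18 PM = 8 h 49 min → rounds to 8 h 45 min
Sun: 8:59 AM–2:54 PM = 5 h 55 min → rounds to 6 h 0 min
Total credited: 30 h 45 min.

30.75 hours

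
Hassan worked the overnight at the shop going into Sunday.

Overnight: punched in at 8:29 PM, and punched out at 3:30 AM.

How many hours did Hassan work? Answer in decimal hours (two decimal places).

Overnight: 8:29 PM → midnight = 3 h 31 min; midnight → 3:30 AM = 3 h 30 min; span 7 h 1 min

7.02 hours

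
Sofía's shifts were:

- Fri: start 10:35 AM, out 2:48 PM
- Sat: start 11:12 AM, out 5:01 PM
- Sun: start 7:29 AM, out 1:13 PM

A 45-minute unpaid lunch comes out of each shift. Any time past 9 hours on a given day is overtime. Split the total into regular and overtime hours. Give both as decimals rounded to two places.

Fri: 10:35 AM–2:48 PM = 4 h 13 min; less 45 min break → 3 h 28 min
Sat: 11:12 AM–5:01 PM = 5 h 49 min; less 45 min break → 5 h 4 min
Sun: 7:29 AM–1:13 PM = 5 h 44 min; less 45 min break → 4 h 59 min
Fri reg 3 h 28 min / OT 0 h 0 min; Sat reg 5 h 4 min / OT 0 h 0 min; Sun reg 4 h 59 min / OT 0 h 0 min.
Totals: regular 13 h 31 min, overtime 0 h 0 min.

Regular 13.52 hours, overtime 0.00 hours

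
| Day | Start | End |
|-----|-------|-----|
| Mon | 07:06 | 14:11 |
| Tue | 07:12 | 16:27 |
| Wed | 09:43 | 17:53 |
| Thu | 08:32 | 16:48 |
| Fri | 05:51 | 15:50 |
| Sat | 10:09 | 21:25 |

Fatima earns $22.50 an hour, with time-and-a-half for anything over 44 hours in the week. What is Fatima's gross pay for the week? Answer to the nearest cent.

$1328.06

Mon: 07:06–14:11 = 7 h 5 min
Tue: 07:12–16:27 = 9 h 15 min
Wed: 09:43–17:53 = 8 h 10 min
Thu: 08:32–16:48 = 8 h 16 min
Fri: 05:51–15:50 = 9 h 59 min
Sat: 10:09–21:25 = 11 h 16 min
Total worked: 54 h 1 min = 3241 min.
Regular 44 h 0 min = 2640 min at $22.50/h; overtime 10 h 1 min = 601 min at $33.75/h.
Pay = (2640 × $22.50 + 601 × $33.75) ÷ 60 = $1328.06.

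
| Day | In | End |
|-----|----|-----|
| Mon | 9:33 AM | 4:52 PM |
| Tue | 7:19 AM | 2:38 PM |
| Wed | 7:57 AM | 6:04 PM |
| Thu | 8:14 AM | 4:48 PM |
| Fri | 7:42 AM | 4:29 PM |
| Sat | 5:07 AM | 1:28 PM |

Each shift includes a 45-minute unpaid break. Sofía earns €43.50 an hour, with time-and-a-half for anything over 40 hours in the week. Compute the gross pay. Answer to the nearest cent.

Mon: 9:33 AM–4:52 PM = 7 h 19 min; less 45 min break → 6 h 34 min
Tue: 7:19 AM–2:38 PM = 7 h 19 min; less 45 min break → 6 h 34 min
Wed: 7:57 AM–6:04 PM = 10 h 7 min; less 45 min break → 9 h 22 min
Thu: 8:14 AM–4:48 PM = 8 h 34 min; less 45 min break → 7 h 49 min
Fri: 7:42 AM–4:29 PM = 8 h 47 min; less 45 min break → 8 h 2 min
Sat: 5:07 AM–1:28 PM = 8 h 21 min; less 45 min break → 7 h 36 min
Total worked: 45 h 57 min = 2757 min.
Regular 40 h 0 min = 2400 min at €43.50/h; overtime 5 h 57 min = 357 min at €65.25/h.
Pay = (2400 × €43.50 + 357 × €65.25) ÷ 60 = €2128.24.

€2128.24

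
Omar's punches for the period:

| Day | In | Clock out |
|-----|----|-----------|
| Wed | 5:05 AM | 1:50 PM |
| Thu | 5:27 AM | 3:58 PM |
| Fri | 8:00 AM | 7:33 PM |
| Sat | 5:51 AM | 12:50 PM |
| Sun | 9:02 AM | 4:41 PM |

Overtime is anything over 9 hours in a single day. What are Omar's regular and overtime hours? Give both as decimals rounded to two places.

Wed: 5:05 AM–1:50 PM = 8 h 45 min
Thu: 5:27 AM–3:58 PM = 10 h 31 min
Fri: 8:00 AM–7:33 PM = 11 h 33 min
Sat: 5:51 AM–12:50 PM = 6 h 59 min
Sun: 9:02 AM–4:41 PM = 7 h 39 min
Wed reg 8 h 45 min / OT 0 h 0 min; Thu reg 9 h 0 min / OT 1 h 31 min; Fri reg 9 h 0 min / OT 2 h 33 min; Sat reg 6 h 59 min / OT 0 h 0 min; Sun reg 7 h 39 min / OT 0 h 0 min.
Totals: regular 41 h 23 min, overtime 4 h 4 min.

Regular 41.38 hours, overtime 4.07 hours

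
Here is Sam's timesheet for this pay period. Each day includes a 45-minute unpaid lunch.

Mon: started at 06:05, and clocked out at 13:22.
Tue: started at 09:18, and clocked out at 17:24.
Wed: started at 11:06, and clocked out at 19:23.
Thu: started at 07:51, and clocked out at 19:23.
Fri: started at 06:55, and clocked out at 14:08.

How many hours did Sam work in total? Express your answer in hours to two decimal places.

Mon: 06:05–13:22 = 7 h 17 min; less 45 min break → 6 h 32 min
Tue: 09:18–17:24 = 8 h 6 min; less 45 min break → 7 h 21 min
Wed: 11:06–19:23 = 8 h 17 min; less 45 min break → 7 h 32 min
Thu: 07:51–19:23 = 11 h 32 min; less 45 min break → 10 h 47 min
Fri: 06:55–14:08 = 7 h 13 min; less 45 min break → 6 h 28 min
Total: 6 h 32 min + 7 h 21 min + 7 h 32 min + 10 h 47 min + 6 h 28 min = 38 h 40 min.

38.67 hours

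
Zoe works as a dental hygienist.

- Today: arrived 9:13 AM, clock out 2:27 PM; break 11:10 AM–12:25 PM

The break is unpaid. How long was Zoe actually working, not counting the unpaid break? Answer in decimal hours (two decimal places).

3.98 hours

Today: 9:13 AM–2:27 PM = 5 h 14 min; less 75 min break → 3 h 59 min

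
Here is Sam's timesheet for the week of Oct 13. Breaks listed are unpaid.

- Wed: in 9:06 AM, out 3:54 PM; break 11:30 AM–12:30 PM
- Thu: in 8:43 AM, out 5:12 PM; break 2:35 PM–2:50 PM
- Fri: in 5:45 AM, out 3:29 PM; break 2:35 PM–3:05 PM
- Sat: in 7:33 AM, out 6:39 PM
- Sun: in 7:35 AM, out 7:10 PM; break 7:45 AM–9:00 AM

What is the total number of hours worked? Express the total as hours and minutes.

44 h 42 min

Wed: 9:06 AM–3:54 PM = 6 h 48 min; less 60 min break → 5 h 48 min
Thu: 8:43 AM–5:12 PM = 8 h 29 min; less 15 min break → 8 h 14 min
Fri: 5:45 AM–3:29 PM = 9 h 44 min; less 30 min break → 9 h 14 min
Sat: 7:33 AM–6:39 PM = 11 h 6 min
Sun: 7:35 AM–7:10 PM = 11 h 35 min; less 75 min break → 10 h 20 min
Total: 5 h 48 min + 8 h 14 min + 9 h 14 min + 11 h 6 min + 10 h 20 min = 44 h 42 min.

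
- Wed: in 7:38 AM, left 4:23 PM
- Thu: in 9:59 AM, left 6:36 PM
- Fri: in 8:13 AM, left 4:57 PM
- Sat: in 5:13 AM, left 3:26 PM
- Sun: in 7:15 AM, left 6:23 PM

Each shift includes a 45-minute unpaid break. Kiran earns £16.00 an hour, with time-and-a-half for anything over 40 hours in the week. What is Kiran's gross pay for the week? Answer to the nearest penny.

£728.80

Wed: 7:38 AM–4:23 PM = 8 h 45 min; less 45 min break → 8 h 0 min
Thu: 9:59 AM–6:36 PM = 8 h 37 min; less 45 min break → 7 h 52 min
Fri: 8:13 AM–4:57 PM = 8 h 44 min; less 45 min break → 7 h 59 min
Sat: 5:13 AM–3:26 PM = 10 h 13 min; less 45 min break → 9 h 28 min
Sun: 7:15 AM–6:23 PM = 11 h 8 min; less 45 min break → 10 h 23 min
Total worked: 43 h 42 min = 2622 min.
Regular 40 h 0 min = 2400 min at £16.00/h; overtime 3 h 42 min = 222 min at £24.00/h.
Pay = (2400 × £16.00 + 222 × £24.00) ÷ 60 = £728.80.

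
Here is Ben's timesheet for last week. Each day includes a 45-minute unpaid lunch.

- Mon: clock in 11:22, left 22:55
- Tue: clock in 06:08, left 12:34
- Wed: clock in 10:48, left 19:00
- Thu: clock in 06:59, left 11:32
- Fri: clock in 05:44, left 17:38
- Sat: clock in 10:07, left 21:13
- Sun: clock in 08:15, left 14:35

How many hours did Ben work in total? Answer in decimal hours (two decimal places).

54.82 hours

Mon: 11:22–22:55 = 11 h 33 min; less 45 min break → 10 h 48 min
Tue: 06:08–12:34 = 6 h 26 min; less 45 min break → 5 h 41 min
Wed: 10:48–19:00 = 8 h 12 min; less 45 min break → 7 h 27 min
Thu: 06:59–11:32 = 4 h 33 min; less 45 min break → 3 h 48 min
Fri: 05:44–17:38 = 11 h 54 min; less 45 min break → 11 h 9 min
Sat: 10:07–21:13 = 11 h 6 min; less 45 min break → 10 h 21 min
Sun: 08:15–14:35 = 6 h 20 min; less 45 min break → 5 h 35 min
Total: 10 h 48 min + 5 h 41 min + 7 h 27 min + 3 h 48 min + 11 h 9 min + 10 h 21 min + 5 h 35 min = 54 h 49 min.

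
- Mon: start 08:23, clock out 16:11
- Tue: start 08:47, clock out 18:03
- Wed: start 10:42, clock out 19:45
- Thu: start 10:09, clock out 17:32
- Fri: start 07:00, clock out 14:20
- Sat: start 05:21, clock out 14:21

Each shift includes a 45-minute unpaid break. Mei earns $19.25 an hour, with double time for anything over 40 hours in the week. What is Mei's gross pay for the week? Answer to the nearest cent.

Mon: 08:23–16:11 = 7 h 48 min; less 45 min break → 7 h 3 min
Tue: 08:47–18:03 = 9 h 16 min; less 45 min break → 8 h 31 min
Wed: 10:42–19:45 = 9 h 3 min; less 45 min break → 8 h 18 min
Thu: 10:09–17:32 = 7 h 23 min; less 45 min break → 6 h 38 min
Fri: 07:00–14:20 = 7 h 20 min; less 45 min break → 6 h 35 min
Sat: 05:21–14:21 = 9 h 0 min; less 45 min break → 8 h 15 min
Total worked: 45 h 20 min = 2720 min.
Regular 40 h 0 min = 2400 min at $19.25/h; overtime 5 h 20 min = 320 min at $38.50/h.
Pay = (2400 × $19.25 + 320 × $38.50) ÷ 60 = $975.33.

$975.33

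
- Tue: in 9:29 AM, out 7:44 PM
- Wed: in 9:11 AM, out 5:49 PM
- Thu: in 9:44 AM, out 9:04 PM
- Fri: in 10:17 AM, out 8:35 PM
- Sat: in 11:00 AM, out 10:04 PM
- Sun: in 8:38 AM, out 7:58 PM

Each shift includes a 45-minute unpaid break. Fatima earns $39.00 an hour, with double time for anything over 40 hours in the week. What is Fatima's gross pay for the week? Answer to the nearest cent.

$2996.50

Tue: 9:29 AM–7:44 PM = 10 h 15 min; less 45 min break → 9 h 30 min
Wed: 9:11 AM–5:49 PM = 8 h 38 min; less 45 min break → 7 h 53 min
Thu: 9:44 AM–9:04 PM = 11 h 20 min; less 45 min break → 10 h 35 min
Fri: 10:17 AM–8:35 PM = 10 h 18 min; less 45 min break → 9 h 33 min
Sat: 11:00 AM–10:04 PM = 11 h 4 min; less 45 min break → 10 h 19 min
Sun: 8:38 AM–7:58 PM = 11 h 20 min; less 45 min break → 10 h 35 min
Total worked: 58 h 25 min = 3505 min.
Regular 40 h 0 min = 2400 min at $39.00/h; overtime 18 h 25 min = 1105 min at $78.00/h.
Pay = (2400 × $39.00 + 1105 × $78.00) ÷ 60 = $2996.50.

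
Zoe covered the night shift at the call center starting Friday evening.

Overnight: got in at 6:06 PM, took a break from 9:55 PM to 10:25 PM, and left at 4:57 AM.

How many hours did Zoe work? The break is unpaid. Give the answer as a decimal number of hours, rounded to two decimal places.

10.35 hours

Overnight: 6:06 PM → midnight = 5 h 54 min; midnight → 4:57 AM = 4 h 57 min; span 10 h 51 min; less 30 min break → 10 h 21 min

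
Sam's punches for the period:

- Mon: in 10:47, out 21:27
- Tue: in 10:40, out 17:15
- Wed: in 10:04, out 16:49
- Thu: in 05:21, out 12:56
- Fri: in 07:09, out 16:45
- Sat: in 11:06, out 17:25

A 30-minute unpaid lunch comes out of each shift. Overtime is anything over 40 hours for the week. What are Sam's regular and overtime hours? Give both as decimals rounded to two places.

Mon: 10:47–21:27 = 10 h 40 min; less 30 min break → 10 h 10 min
Tue: 10:40–17:15 = 6 h 35 min; less 30 min break → 6 h 5 min
Wed: 10:04–16:49 = 6 h 45 min; less 30 min break → 6 h 15 min
Thu: 05:21–12:56 = 7 h 35 min; less 30 min break → 7 h 5 min
Fri: 07:09–16:45 = 9 h 36 min; less 30 min break → 9 h 6 min
Sat: 11:06–17:25 = 6 h 19 min; less 30 min break → 5 h 49 min
Total worked: 44 h 30 min = 44.50 h.
Threshold 40 h → overtime 4 h 30 min, regular 40 h 0 min.

Regular 40.00 hours, overtime 4.50 hours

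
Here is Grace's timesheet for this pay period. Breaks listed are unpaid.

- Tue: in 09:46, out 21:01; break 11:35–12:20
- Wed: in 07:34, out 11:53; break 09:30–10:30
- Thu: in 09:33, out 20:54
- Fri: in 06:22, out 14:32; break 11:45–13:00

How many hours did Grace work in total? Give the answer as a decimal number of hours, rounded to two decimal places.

Tue: 09:46–21:01 = 11 h 15 min; less 45 min break → 10 h 30 min
Wed: 07:34–11:53 = 4 h 19 min; less 60 min break → 3 h 19 min
Thu: 09:33–20:54 = 11 h 21 min
Fri: 06:22–14:32 = 8 h 10 min; less 75 min break → 6 h 55 min
Total: 10 h 30 min + 3 h 19 min + 11 h 21 min + 6 h 55 min = 32 h 5 min.

32.08 hours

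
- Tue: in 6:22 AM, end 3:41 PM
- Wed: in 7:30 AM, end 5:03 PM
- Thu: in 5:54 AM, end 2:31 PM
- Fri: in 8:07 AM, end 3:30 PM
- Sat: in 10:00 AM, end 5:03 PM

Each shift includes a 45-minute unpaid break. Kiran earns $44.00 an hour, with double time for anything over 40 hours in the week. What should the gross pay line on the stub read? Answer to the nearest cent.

Tue: 6:22 AM–3:41 PM = 9 h 19 min; less 45 min break → 8 h 34 min
Wed: 7:30 AM–5:03 PM = 9 h 33 min; less 45 min break → 8 h 48 min
Thu: 5:54 AM–2:31 PM = 8 h 37 min; less 45 min break → 7 h 52 min
Fri: 8:07 AM–3:30 PM = 7 h 23 min; less 45 min break → 6 h 38 min
Sat: 10:00 AM–5:03 PM = 7 h 3 min; less 45 min break → 6 h 18 min
Total worked: 38 h 10 min = 2290 min.
Regular 38 h 10 min = 2290 min at $44.00/h; overtime 0 h 0 min = 0 min at $88.00/h.
Pay = (2290 × $44.00 + 0 × $88.00) ÷ 60 = $1679.33.

$1679.33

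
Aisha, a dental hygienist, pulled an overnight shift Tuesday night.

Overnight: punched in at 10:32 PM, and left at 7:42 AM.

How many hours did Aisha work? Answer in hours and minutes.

Overnight: 10:32 PM → midnight = 1 h 28 min; midnight → 7:42 AM = 7 h 42 min; span 9 h 10 min

9 h 10 min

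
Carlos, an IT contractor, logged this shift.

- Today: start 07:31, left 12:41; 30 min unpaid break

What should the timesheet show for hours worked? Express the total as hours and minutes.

Today: 07:31–12:41 = 5 h 10 min; less 30 min break → 4 h 40 min

4 h 40 min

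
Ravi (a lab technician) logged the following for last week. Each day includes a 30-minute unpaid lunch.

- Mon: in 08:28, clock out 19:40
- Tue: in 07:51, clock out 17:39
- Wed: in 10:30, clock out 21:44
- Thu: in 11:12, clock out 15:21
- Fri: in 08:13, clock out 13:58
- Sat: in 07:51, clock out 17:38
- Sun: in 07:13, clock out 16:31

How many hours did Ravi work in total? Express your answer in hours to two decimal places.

57.72 hours

Mon: 08:28–19:40 = 11 h 12 min; less 30 min break → 10 h 42 min
Tue: 07:51–17:39 = 9 h 48 min; less 30 min break → 9 h 18 min
Wed: 10:30–21:44 = 11 h 14 min; less 30 min break → 10 h 44 min
Thu: 11:12–15:21 = 4 h 9 min; less 30 min break → 3 h 39 min
Fri: 08:13–13:58 = 5 h 45 min; less 30 min break → 5 h 15 min
Sat: 07:51–17:38 = 9 h 47 min; less 30 min break → 9 h 17 min
Sun: 07:13–16:31 = 9 h 18 min; less 30 min break → 8 h 48 min
Total: 10 h 42 min + 9 h 18 min + 10 h 44 min + 3 h 39 min + 5 h 15 min + 9 h 17 min + 8 h 48 min = 57 h 43 min.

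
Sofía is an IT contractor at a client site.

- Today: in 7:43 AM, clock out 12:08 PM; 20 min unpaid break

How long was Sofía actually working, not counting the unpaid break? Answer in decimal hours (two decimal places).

Today: 7:43 AM–12:08 PM = 4 h 25 min; less 20 min break → 4 h 5 min

4.08 hours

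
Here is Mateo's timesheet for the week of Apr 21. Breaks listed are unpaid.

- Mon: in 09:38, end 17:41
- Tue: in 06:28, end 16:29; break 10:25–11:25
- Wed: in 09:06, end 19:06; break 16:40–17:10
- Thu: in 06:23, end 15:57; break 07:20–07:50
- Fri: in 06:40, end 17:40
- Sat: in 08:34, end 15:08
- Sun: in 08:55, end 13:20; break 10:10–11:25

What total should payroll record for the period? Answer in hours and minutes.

Mon: 09:38–17:41 = 8 h 3 min
Tue: 06:28–16:29 = 10 h 1 min; less 60 min break → 9 h 1 min
Wed: 09:06–19:06 = 10 h 0 min; less 30 min break → 9 h 30 min
Thu: 06:23–15:57 = 9 h 34 min; less 30 min break → 9 h 4 min
Fri: 06:40–17:40 = 11 h 0 min
Sat: 08:34–15:08 = 6 h 34 min
Sun: 08:55–13:20 = 4 h 25 min; less 75 min break → 3 h 10 min
Total: 8 h 3 min + 9 h 1 min + 9 h 30 min + 9 h 4 min + 11 h 0 min + 6 h 34 min + 3 h 10 min = 56 h 22 min.

56 h 22 min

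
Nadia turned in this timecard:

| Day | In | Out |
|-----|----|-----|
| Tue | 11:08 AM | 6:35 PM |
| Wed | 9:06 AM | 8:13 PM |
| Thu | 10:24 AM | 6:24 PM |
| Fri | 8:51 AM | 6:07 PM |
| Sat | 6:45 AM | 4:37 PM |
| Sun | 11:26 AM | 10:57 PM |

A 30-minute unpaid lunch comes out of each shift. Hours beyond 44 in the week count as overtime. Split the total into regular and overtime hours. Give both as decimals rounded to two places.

Regular 44.00 hours, overtime 10.22 hours

Tue: 11:08 AM–6:35 PM = 7 h 27 min; less 30 min break → 6 h 57 min
Wed: 9:06 AM–8:13 PM = 11 h 7 min; less 30 min break → 10 h 37 min
Thu: 10:24 AM–6:24 PM = 8 h 0 min; less 30 min break → 7 h 30 min
Fri: 8:51 AM–6:07 PM = 9 h 16 min; less 30 min break → 8 h 46 min
Sat: 6:45 AM–4:37 PM = 9 h 52 min; less 30 min break → 9 h 22 min
Sun: 11:26 AM–10:57 PM = 11 h 31 min; less 30 min break → 11 h 1 min
Total worked: 54 h 13 min = 54.22 h.
Threshold 44 h → overtime 10 h 13 min, regular 44 h 0 min.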